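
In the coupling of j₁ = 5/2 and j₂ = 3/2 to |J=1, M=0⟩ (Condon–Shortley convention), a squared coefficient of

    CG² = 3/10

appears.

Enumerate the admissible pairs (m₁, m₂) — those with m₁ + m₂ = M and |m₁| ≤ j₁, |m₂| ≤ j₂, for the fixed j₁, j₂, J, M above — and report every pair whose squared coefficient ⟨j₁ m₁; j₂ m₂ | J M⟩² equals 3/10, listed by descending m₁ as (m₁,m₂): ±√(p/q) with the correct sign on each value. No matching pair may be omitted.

(1/2,-1/2): −√(3/10); (-1/2,1/2): +√(3/10)

Admissible pairs with m₁+m₂ = M = 0: (-3/2,3/2), (-1/2,1/2), (1/2,-1/2), (3/2,-3/2)
  (m₁,m₂)=(3/2,-3/2): CG² = 1/5, CG = +√(1/5)
  (m₁,m₂)=(1/2,-1/2): CG² = 3/10, CG = −√(3/10)   ← matches the target
  (m₁,m₂)=(-1/2,1/2): CG² = 3/10, CG = +√(3/10)   ← matches the target
  (m₁,m₂)=(-3/2,3/2): CG² = 1/5, CG = −√(1/5)
Pairs with CG² = 3/10: (1/2,-1/2): −√(3/10); (-1/2,1/2): +√(3/10)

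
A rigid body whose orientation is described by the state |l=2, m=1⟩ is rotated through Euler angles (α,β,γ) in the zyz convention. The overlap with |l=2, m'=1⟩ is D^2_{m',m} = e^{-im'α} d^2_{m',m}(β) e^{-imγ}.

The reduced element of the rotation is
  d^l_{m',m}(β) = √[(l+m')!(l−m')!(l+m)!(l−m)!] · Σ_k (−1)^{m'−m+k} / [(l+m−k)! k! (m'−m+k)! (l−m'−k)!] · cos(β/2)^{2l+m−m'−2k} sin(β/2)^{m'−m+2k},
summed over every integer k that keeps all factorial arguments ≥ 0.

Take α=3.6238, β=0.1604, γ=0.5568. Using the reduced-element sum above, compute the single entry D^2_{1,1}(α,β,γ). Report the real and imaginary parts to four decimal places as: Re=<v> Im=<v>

Split into d^2_{1,1}(β=0.1604) × two z-phases.
Half-angle: c=0.996786, s=0.080114. N=√(6·1·6·1)=6.000000
k: max(0,(1)−(1))=0 … min(2+(1),2−(1))=1
  k=0: (−1)^0·6.0000/(6)·0.9968^4·0.0801^0 = +0.987205
  k=1: (−1)^1·6.0000/(2)·0.9968^2·0.0801^2 = -0.019131
d^2_{1,1}(0.1604) = +0.987205 -0.019131 = +0.968073
Attach z-rotation phases: D = e^{-i(1)(3.6238)}·(+0.968073)·e^{-i(1)(0.5568)} = -0.490887+0.834384i

Re=-0.4909 Im=0.8344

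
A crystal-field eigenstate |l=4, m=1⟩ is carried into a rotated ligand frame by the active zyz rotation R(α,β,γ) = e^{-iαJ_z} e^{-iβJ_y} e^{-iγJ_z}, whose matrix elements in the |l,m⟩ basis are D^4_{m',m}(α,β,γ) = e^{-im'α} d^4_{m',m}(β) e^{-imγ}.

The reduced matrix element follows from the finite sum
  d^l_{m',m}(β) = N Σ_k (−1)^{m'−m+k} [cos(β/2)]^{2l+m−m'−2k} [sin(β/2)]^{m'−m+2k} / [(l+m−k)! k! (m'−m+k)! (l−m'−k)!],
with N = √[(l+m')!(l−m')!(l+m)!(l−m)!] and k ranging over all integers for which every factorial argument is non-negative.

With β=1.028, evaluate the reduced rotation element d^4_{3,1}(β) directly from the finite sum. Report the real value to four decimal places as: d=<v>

d^4_{3,1}(β=1.0280) via the finite sum:
c=cos(1.028000/2)=0.870785, s=sin(1.028000/2)=0.491664; N=√[5040·1·120·6]=1904.940944
The bounds max(0,m−m')=0 and min(l+m,l−m')=1 give 2 terms
  k=0: (−1)^2·1904.9409/(240)·0.8708^6·0.4917^2 = +0.836513
  k=1: (−1)^3·1904.9409/(144)·0.8708^4·0.4917^4 = -0.444465
d^4_{3,1}(1.0280) = +0.836513 -0.444465 = +0.392049

d=0.3920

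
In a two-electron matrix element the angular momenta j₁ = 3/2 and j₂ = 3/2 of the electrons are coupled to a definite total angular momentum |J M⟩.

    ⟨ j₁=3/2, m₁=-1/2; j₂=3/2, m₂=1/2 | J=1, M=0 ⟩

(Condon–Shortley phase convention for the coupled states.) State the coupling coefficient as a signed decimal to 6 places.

-0.223607  (= −√(1/20))

√[3·2!1!1!/5! · 1!2!2!1!1!1!] = √(1/5)
  +(−1)^1/∏(1,1,1,1,0,0)! = -1  (running -1)
  +(−1)^2/∏(2,0,0,0,1,1)! = 1/2  (running -1/2)
⟨..|..⟩ = √(1/5)·(-1/2) = -0.223607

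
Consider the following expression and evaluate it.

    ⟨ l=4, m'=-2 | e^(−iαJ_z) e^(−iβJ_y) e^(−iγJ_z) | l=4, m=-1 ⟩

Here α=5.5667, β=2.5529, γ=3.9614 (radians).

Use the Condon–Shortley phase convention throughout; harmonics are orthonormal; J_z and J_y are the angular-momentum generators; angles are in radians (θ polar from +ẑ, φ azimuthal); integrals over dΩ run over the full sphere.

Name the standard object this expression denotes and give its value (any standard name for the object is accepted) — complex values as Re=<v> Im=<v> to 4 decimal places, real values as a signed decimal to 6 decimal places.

This is a Wigner D-matrix element — the rotation-matrix element ⟨l m'| R(α,β,γ) |l m⟩ in the angular-momentum basis.
First d^4_{-2,-1}(β=2.5529), then the phase factors e^{-i(-2)α} and e^{-i(-1)γ}:
c=cos(2.552900/2)=0.290114, s=sin(2.552900/2)=0.956992; N=√[2·720·6·120]=1018.233765
The bounds max(0,m−m')=1 and min(l+m,l−m')=3 give 3 terms
  k=1: (−1)^0·1018.2338/(240)·0.2901^7·0.9570^1 = +0.000702
  k=2: (−1)^1·1018.2338/(48)·0.2901^5·0.9570^3 = -0.038210
  k=3: (−1)^2·1018.2338/(72)·0.2901^3·0.9570^5 = +0.277181
d^4_{-2,-1}(2.5529) = +0.000702 -0.038210 +0.277181 = +0.239674
D = (+0.137390-0.990517i)·(+0.239674)·(-0.682362-0.731014i) = -0.196013+0.137922i

Wigner D-matrix element, Re=-0.1960 Im=0.1379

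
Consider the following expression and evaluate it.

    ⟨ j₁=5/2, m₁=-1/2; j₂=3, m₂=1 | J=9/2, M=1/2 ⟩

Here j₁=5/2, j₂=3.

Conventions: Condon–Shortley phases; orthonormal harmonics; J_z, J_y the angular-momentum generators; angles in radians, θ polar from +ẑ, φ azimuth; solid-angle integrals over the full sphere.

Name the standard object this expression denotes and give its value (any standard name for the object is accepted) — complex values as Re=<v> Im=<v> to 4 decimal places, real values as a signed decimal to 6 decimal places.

This is a Clebsch–Gordan (vector-coupling) coefficient.
j₁+j₂−J=1  J+j₁−j₂=4  J−j₁+j₂=5  j₁+j₂+J+1=11
(j₁±m₁, j₂±m₂, J±M) = (2,3,4,2,5,4)
P² = 92160/77
sum k=0..1:
  [0] +1/144 = 1/144
  [1] −1/48 = -1/48
S = -1/72
C² = P²·S² = 160/693 ; C = -0.480500

Clebsch–Gordan coefficient, −√(160/693) ≈ -0.480500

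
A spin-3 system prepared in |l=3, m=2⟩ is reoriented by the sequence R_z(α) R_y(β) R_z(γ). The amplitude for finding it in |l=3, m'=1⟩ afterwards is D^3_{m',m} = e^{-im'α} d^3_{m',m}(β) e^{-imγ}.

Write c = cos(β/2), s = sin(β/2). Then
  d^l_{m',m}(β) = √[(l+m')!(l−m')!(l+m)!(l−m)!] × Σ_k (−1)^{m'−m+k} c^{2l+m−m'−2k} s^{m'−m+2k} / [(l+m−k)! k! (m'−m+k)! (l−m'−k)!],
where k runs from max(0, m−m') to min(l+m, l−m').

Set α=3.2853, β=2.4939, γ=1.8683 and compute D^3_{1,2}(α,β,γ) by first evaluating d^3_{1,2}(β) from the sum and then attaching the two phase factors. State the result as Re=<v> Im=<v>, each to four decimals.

D^3_{1,2}(3.2853,2.4939,1.8683) = e^{-i·1·3.2853}·d^3_{1,2}(2.4939)·e^{-i·2·1.8683}. Compute d first:
c=cos(2.493900/2)=0.318215, s=sin(2.493900/2)=0.948018; N=√[24·2·120·1]=75.894664
Admissible k: 1..2 (factorial args all ≥0)
  k=1: (−1)^0·75.8947/(24)·0.3182^5·0.9480^1 = +0.009782
  k=2: (−1)^1·75.8947/(12)·0.3182^3·0.9480^3 = -0.173638
d^3_{1,2}(2.4939) = +0.009782 -0.173638 = -0.163856
D = (-0.989692+0.143213i)·(-0.163856)·(-0.828144+0.560515i) = -0.121144+0.110330i

Re=-0.1211 Im=0.1103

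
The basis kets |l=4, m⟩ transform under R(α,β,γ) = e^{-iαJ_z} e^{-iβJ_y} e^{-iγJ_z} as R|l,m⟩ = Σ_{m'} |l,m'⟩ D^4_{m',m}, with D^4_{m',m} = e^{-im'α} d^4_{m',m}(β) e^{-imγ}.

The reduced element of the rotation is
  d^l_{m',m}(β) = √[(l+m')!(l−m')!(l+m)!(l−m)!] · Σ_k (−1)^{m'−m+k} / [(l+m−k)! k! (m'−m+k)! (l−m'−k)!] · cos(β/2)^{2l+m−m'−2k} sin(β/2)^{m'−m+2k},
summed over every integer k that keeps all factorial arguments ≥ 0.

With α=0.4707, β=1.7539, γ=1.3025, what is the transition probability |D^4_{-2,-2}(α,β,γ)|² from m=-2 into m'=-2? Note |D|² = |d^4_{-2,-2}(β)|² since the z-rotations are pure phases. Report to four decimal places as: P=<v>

P=0.1758

Split into d^4_{-2,-2}(β=1.7539) × two z-phases.
With c≡cos(β/2)=0.639499 and s≡sin(β/2)=0.768792, N=[2·720·2·720]^{1/2}=1440.000000
The bounds max(0,m−m')=0 and min(l+m,l−m')=2 give 3 terms
  k=0: (−1)^0·1440.0000/(1440)·0.6395^8·0.7688^0 = +0.027972
  k=1: (−1)^1·1440.0000/(120)·0.6395^6·0.7688^2 = -0.485107
  k=2: (−1)^2·1440.0000/(96)·0.6395^4·0.7688^4 = +0.876367
d^4_{-2,-2}(1.7539) = +0.027972 -0.485107 +0.876367 = +0.419231
|D^4_{-2,-2}|² = |d^4_{-2,-2}(β)|² = (+0.419231)² = 0.175755 (the z-rotation phases have unit modulus)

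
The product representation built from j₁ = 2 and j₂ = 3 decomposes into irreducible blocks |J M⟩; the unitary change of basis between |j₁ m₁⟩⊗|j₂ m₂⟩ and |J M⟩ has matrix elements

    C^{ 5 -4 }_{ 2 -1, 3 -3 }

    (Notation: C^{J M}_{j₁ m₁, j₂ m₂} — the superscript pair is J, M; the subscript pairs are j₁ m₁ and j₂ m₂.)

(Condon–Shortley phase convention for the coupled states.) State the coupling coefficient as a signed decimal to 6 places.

+√(2/5) = +0.632456

j₁+j₂−J=0  J+j₁−j₂=4  J−j₁+j₂=6  j₁+j₂+J+1=11
(j₁±m₁, j₂±m₂, J±M) = (1,3,0,6,1,9)
P² = 7464960
sum k=0..0:
  [0] +1/4320 = 1/4320
S = 1/4320
C² = P²·S² = 2/5 ; C = +0.632456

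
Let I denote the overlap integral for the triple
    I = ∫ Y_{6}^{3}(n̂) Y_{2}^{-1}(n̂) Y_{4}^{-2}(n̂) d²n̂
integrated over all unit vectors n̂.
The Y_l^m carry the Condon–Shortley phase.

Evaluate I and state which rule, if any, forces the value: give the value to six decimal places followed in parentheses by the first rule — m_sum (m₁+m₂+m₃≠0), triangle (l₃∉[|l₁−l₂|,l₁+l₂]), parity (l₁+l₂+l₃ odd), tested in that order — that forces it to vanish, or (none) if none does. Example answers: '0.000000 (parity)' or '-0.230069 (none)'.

m-sum 0 ✓  L=12 even ✓  4≤4≤8 ✓
Π(2lᵢ+1) = 13×5×9 = 585
triangle coeff Δ(6,2,4) = 1/6435
Σ_t [2,2]: t=2:+1/2304 = 1/2304
(3j)²=5/143 [(6 2 4; 0 0 0)], sign=+1
Σ_t [1,1]: t=1:−1/8640 = -1/8640
(3j)²=28/715 [(6 2 4; 3 -1 -2)], sign=-1
⇒ 4πI² = 1260/1573
I = (-1)√(1260/1573/(4π)) = -0.25247360
No selection rule forces the value: the integral is nonzero (none).

-0.252474 (none)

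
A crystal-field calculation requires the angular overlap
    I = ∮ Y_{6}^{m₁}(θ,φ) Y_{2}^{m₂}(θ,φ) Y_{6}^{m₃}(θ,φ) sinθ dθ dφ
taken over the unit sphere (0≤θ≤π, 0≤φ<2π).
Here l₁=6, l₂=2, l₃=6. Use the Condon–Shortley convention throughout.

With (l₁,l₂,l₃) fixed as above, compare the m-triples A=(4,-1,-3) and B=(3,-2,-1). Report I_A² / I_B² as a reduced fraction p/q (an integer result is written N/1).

49/48

l's match ⇒ only the (l;m) 3-j factors differ between A and B.
A: triangle coeff Δ(6,2,6) = 1/90090; Σ_t [0,1]: t=0:+1/161280 t=1:−1/725760 = 1/207360; (3j)²=7/286 [(6 2 6; 4 -1 -3)], sign=-1
B: triangle coeff Δ(6,2,6) = 1/90090; Σ_t [0,0]: t=0:+1/120960 = 1/120960; (3j)²=24/1001 [(6 2 6; 3 -2 -1)], sign=-1
I_A²/I_B² = (7/286)/(24/1001) = 49/48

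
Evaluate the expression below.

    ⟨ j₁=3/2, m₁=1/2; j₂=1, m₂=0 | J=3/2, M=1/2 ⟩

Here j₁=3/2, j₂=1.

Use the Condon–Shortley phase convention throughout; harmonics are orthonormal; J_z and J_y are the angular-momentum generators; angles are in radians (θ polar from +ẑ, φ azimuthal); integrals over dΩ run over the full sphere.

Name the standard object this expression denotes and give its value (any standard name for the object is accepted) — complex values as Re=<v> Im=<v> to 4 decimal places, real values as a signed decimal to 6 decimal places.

Clebsch–Gordan coefficient, +√(1/15) ≈ +0.258199

This is a Clebsch–Gordan (vector-coupling) coefficient.
triangle: 1!·2!·1!/5! = 2/120
(j±m)!: 2!·1!·1!·1!·2!·1! = 4
prefactor² = (2J+1)·Δ·N² = 4/15
  k=0: +1/(0!·1!·1!·1!·1!·0!) = 1
  k=1: −1/(1!·0!·0!·0!·2!·1!) = -1/2
Σ = 1/2  ⇒  CG² = 4/15·(1/2)² = 1/15
CG = +√(1/15) = +0.258199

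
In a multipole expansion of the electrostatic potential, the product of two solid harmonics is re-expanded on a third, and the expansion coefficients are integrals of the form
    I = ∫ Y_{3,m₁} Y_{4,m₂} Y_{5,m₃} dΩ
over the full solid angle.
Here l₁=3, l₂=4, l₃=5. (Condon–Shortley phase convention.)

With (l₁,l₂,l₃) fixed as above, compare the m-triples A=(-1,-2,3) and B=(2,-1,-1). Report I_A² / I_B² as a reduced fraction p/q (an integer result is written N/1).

3402/3125

l's match ⇒ only the (l;m) 3-j factors differ between A and B.
A: triangle coeff Δ(3,4,5) = 1/180180; Σ_t [0,2]: t=0:+1/2304 t=1:−1/720 t=2:+1/5760 = -1/1280; (3j)²=27/1430 [(3 4 5; -1 -2 3)], sign=-1
B: triangle coeff Δ(3,4,5) = 1/180180; Σ_t [0,1]: t=0:+1/432 t=1:−1/1152 = 5/3456; (3j)²=625/36036 [(3 4 5; 2 -1 -1)], sign=+1
I_A²/I_B² = (27/1430)/(625/36036) = 3402/3125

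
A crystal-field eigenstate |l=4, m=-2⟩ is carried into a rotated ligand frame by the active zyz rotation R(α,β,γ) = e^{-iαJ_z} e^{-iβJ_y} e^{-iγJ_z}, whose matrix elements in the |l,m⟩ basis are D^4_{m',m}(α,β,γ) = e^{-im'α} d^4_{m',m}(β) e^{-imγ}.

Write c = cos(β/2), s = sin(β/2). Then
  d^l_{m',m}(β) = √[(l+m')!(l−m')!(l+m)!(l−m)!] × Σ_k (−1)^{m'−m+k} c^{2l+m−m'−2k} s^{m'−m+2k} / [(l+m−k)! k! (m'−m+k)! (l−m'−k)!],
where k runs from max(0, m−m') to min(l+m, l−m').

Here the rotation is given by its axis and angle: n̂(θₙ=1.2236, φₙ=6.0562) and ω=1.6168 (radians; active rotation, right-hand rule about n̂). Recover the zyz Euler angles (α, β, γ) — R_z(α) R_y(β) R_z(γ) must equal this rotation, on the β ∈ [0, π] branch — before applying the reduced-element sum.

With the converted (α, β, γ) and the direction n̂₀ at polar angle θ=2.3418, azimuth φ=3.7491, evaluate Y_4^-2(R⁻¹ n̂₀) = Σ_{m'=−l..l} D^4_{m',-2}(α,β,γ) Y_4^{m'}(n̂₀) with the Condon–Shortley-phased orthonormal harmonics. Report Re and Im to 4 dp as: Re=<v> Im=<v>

Axis–angle → zyz. n̂ = (sinθₙcosφₙ, sinθₙsinφₙ, cosθₙ) = (+0.916210, -0.211613, +0.340263), ω = 1.6168.
R = I cosω + sinω [n̂]ₓ + (1−cosω) n̂n̂ᵀ gives
  R = [+0.832057, -0.542701, +0.114700; +0.137105, +0.000852, -0.990556; +0.537478, +0.839926, +0.075116]
β = atan2(√(R₁₃²+R₂₃²), R₃₃) = 1.495610; α = atan2(R₂₃, R₁₃) mod 2π = 4.827669; γ = atan2(R₃₂, −R₃₁) mod 2π = 2.140047
Need the full column D^4_{m',-2} for m'=−4..4 at α=4.8277, β=1.4956, γ=2.1400.
cos(β/2)=0.733183, sin(β/2)=0.680031
d^4_{-4,-2}: single k=2 term ⇒ +0.380112;  D = +0.010955-0.379955i
d^4_{-3,-2}: k∈[1..2] ⇒ +0.289788 -0.747884 = -0.458096;  D = -0.456385+0.039556i
d^4_{-2,-2}: k∈[0..2] ⇒ +0.083503 -0.862014 +0.926950 = +0.148439;  D = +0.029743+0.145429i
d^4_{-1,-2}: k∈[0..2] ⇒ -0.328589 +1.413368 -0.810581 = +0.274198;  D = -0.260535+0.085476i
d^4_{0,-2}: k∈[0..2] ⇒ +0.681482 -1.563346 +0.504335 = -0.377530;  D = +0.158169+0.342800i
d^4_{1,-2}: k∈[0..2] ⇒ -0.942246 +1.215871 -0.209194 = +0.064431;  D = +0.055011-0.033544i
d^4_{2,-2}: k∈[0..2] ⇒ +0.926950 -0.637938 +0.045733 = +0.334745;  D = +0.205992+0.263859i
d^4_{3,-2}: k∈[0..1] ⇒ -0.643379 +0.184492 = -0.458887;  D = +0.326830-0.322117i
d^4_{4,-2}: single k=0 term ⇒ +0.281304;  D = -0.219197-0.176309i
Y_4^{m'}(θ=2.3418,φ=3.7491) and Σ D·Y over m':
  (+0.0110-0.3800i)·(-0.0887-0.0765i)  (-0.4564+0.0396i)·(-0.0802-0.3117i)  (+0.0297+0.1454i)·(+0.1438-0.3870i)  (-0.2605+0.0855i)·(+0.0775-0.0539i)  (+0.1582+0.3428i)·(-0.3506+0.0000i)  (+0.0550-0.0335i)·(-0.0775-0.0539i)  (+0.2060+0.2639i)·(+0.1438+0.3870i)  (+0.3268-0.3221i)·(+0.0802-0.3117i)  (-0.2192-0.1763i)·(-0.0887+0.0765i)
Y_4^-2(R⁻¹ n̂) = -0.111443+0.070283i

Re=-0.1114 Im=0.0703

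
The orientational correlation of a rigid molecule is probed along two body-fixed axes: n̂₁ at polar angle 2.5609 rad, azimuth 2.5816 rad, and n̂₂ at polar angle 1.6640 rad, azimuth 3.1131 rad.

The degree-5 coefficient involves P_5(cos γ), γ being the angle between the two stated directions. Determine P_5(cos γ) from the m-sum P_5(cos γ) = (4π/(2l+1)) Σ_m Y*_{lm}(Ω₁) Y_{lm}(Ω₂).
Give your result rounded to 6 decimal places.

-0.024953

Expand P_5 via completeness: Σ_{m} conj(Y_{5,m}) at Ω₁ times Y_{5,m} at Ω₂ —
  term(m=-5) = -0.009271-0.004875i   from Y*(Ω₁)=+0.021731+0.007727i, Y(Ω₂)=-0.449546-0.064481i
  term(m=-4) = -0.007865-0.012680i   from Y*(Ω₁)=+0.068953+0.087182i, Y(Ω₂)=-0.133371-0.015267i
  term(m=-3) = +0.002255+0.095129i   from Y*(Ω₁)=+0.032933+0.300435i, Y(Ω₂)=+0.313690+0.026879i
  term(m=-2) = -0.034649+0.062266i   from Y*(Ω₁)=-0.203849+0.421127i, Y(Ω₂)=+0.152054+0.008674i
  term(m=-1) = +0.062724-0.036878i   from Y*(Ω₁)=-0.219606+0.137679i, Y(Ω₂)=-0.280610-0.007997i
  term(m=+0) = -0.048232+0.000000i   from Y*(Ω₁)=+0.307764-0.000000i, Y(Ω₂)=-0.156718+0.000000i
  term(m=+1) = +0.062724+0.036878i   from Y*(Ω₁)=+0.219606+0.137679i, Y(Ω₂)=+0.280610-0.007997i
  term(m=+2) = -0.034649-0.062266i   from Y*(Ω₁)=-0.203849-0.421127i, Y(Ω₂)=+0.152054-0.008674i
  term(m=+3) = +0.002255-0.095129i   from Y*(Ω₁)=-0.032933+0.300435i, Y(Ω₂)=-0.313690+0.026879i
  term(m=+4) = -0.007865+0.012680i   from Y*(Ω₁)=+0.068953-0.087182i, Y(Ω₂)=-0.133371+0.015267i
  term(m=+5) = -0.009271+0.004875i   from Y*(Ω₁)=-0.021731+0.007727i, Y(Ω₂)=+0.449546-0.064481i
Accumulated sum -0.021843+0.000000i; after 4π/(2l+1) scaling, -0.024953+0.000000i ⇒ P_5 = -0.024953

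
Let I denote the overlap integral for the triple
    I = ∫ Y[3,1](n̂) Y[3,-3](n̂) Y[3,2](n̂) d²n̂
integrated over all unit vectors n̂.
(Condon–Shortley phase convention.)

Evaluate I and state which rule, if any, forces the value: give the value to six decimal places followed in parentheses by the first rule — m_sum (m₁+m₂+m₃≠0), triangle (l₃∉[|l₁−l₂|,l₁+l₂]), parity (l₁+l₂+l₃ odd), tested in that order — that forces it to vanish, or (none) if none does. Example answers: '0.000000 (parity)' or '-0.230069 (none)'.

l₁+l₂+l₃=9 is odd: 3j(l;000)=0 ⇒ I=0

0.000000 (parity)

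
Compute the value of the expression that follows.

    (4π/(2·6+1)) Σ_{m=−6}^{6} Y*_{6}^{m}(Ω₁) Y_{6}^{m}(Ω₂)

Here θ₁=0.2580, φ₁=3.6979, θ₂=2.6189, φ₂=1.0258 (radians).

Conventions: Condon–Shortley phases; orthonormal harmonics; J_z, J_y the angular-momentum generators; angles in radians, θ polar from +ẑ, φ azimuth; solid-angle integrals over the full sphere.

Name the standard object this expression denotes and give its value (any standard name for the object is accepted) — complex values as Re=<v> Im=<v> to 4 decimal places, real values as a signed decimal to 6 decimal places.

This sum is the spherical-harmonic addition theorem: it equals the Legendre polynomial P_l(cos γ) of the angle γ between the two directions.
Term-by-term m-sum for l=6 (normalisation 4π/13 = 0.966644):
  m=-6: (-0.000131, -0.000026) × (0.007416, 0.000957) = (-0.000001, -0.000000)  (running Σ = (-0.000001, -0.000000))
  m=-5: (0.001637, -0.000616) × (-0.018193, -0.041113) = (-0.000055, -0.000056)  (running Σ = (-0.000056, -0.000056))
  m=-4: (-0.008545, 0.011137) × (-0.092036, 0.131911) = (-0.000683, -0.002152)  (running Σ = (-0.000739, -0.002209))
  m=-3: (0.007465, -0.075834) × (0.368501, 0.023688) = (0.004547, -0.027768)  (running Σ = (0.003809, -0.029977))
  m=-2: (0.122060, 0.247493) × (-0.228513, -0.438072) = (0.080527, -0.110026)  (running Σ = (0.084336, -0.140003))
  m=-1: (-0.500274, -0.311079) × (-0.099572, 0.164245) = (0.100907, -0.051193)  (running Σ = (0.185242, -0.191196))
  m=0: (0.419647, -0.000000) × (-0.379301, 0.000000) = (-0.159173, 0.000000)  (running Σ = (0.026070, -0.191196))
  m=1: (0.500274, -0.311079) × (0.099572, 0.164245) = (0.100907, 0.051193)  (running Σ = (0.126976, -0.140003))
  m=2: (0.122060, -0.247493) × (-0.228513, 0.438072) = (0.080527, 0.110026)  (running Σ = (0.207504, -0.029977))
  m=3: (-0.007465, -0.075834) × (-0.368501, 0.023688) = (0.004547, 0.027768)  (running Σ = (0.212051, -0.002209))
  m=4: (-0.008545, -0.011137) × (-0.092036, -0.131911) = (-0.000683, 0.002152)  (running Σ = (0.211368, -0.000056))
  m=5: (-0.001637, -0.000616) × (0.018193, -0.041113) = (-0.000055, 0.000056)  (running Σ = (0.211313, -0.000000))
  m=6: (-0.000131, 0.000026) × (0.007416, -0.000957) = (-0.000001, 0.000000)  (running Σ = (0.211312, -0.000000))
Σ over m = (0.211312, -0.000000); ×(4π/13) → (0.204264, -0.000000). Real part: 0.204264

Legendre polynomial (addition theorem), +0.204264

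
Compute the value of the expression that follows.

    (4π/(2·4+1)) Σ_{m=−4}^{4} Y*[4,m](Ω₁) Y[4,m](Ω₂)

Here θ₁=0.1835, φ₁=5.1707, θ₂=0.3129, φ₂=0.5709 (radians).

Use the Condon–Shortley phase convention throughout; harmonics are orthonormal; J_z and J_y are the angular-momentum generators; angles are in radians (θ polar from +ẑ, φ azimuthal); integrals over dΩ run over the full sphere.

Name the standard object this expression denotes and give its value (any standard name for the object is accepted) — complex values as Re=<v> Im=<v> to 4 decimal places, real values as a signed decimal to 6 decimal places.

This sum is the spherical-harmonic addition theorem: it equals the Legendre polynomial P_l(cos γ) of the angle γ between the two directions.
Addition theorem: P_4(cos γ) = (4π/9) Σ_m Y*_{lm}(Ω₁) Y_{lm}(Ω₂), m = −4…4:
  term(m=-4) = (0.000002, -0.000001)   from Y*(Ω₁)=(-0.000127, 0.000474), Y(Ω₂)=(-0.002598, -0.003006)
  term(m=-3) = (0.000086, 0.000245)   from Y*(Ω₁)=(-0.007334, 0.001455), Y(Ω₂)=(-0.004912, -0.034385)
  term(m=-2) = (-0.010591, 0.002426)   from Y*(Ω₁)=(-0.039086, -0.050973), Y(Ω₂)=(0.070363, -0.153830)
  term(m=-1) = (-0.016607, -0.146877)   from Y*(Ω₁)=(0.141456, -0.286726), Y(Ω₂)=(0.389002, -0.249832)
  term(m=+0) = (0.339558, 0.000000)   from Y*(Ω₁)=(0.709500, -0.000000), Y(Ω₂)=(0.478587, 0.000000)
  term(m=+1) = (-0.016607, 0.146877)   from Y*(Ω₁)=(-0.141456, -0.286726), Y(Ω₂)=(-0.389002, -0.249832)
  term(m=+2) = (-0.010591, -0.002426)   from Y*(Ω₁)=(-0.039086, 0.050973), Y(Ω₂)=(0.070363, 0.153830)
  term(m=+3) = (0.000086, -0.000245)   from Y*(Ω₁)=(0.007334, 0.001455), Y(Ω₂)=(0.004912, -0.034385)
  term(m=+4) = (0.000002, 0.000001)   from Y*(Ω₁)=(-0.000127, -0.000474), Y(Ω₂)=(-0.002598, 0.003006)
Accumulated sum (0.285336, -0.000000); after 4π/(2l+1) scaling, (0.398405, -0.000000) ⇒ P_4 = 0.398405

Legendre polynomial (addition theorem), +0.398405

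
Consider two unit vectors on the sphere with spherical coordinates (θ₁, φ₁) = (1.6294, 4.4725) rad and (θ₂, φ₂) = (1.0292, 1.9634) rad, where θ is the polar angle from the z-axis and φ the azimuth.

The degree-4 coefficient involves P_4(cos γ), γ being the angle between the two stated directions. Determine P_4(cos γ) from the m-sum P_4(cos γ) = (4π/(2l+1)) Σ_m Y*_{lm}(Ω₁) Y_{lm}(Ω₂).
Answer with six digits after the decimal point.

-0.393117

Expand P_4 via completeness: Σ_{m} conj(Y_{4,m}) at Ω₁ times Y_{4,m} at Ω₂ —
  m=-4: (0.25222 - 0.35992j) × (0.00009 - 0.23858j) = -0.08585 - 0.06021j  (running Σ = -0.08585 - 0.06021j)
  m=-3: (-0.04807 - 0.05485j) × (0.37502 + 0.15547j) = -0.00950 - 0.02804j  (running Σ = -0.09535 - 0.08825j)
  m=-2: (0.28864 - 0.15019j) × (-0.14943 + 0.14938j) = -0.02070 + 0.06556j  (running Σ = -0.11605 - 0.02269j)
  m=-1: (-0.01956 - 0.07996j) × (0.09113 + 0.22007j) = 0.01581 - 0.01159j  (running Σ = -0.10023 - 0.03428j)
  m=0: (0.30651 + 0.00000j) × (-0.26453 + 0.00000j) = -0.08108 + 0.00000j  (running Σ = -0.18132 - 0.03428j)
  m=1: (0.01956 - 0.07996j) × (-0.09113 + 0.22007j) = 0.01581 + 0.01159j  (running Σ = -0.16550 - 0.02269j)
  m=2: (0.28864 + 0.15019j) × (-0.14943 - 0.14938j) = -0.02070 - 0.06556j  (running Σ = -0.18620 - 0.08825j)
  m=3: (0.04807 - 0.05485j) × (-0.37502 + 0.15547j) = -0.00950 + 0.02804j  (running Σ = -0.19570 - 0.06021j)
  m=4: (0.25222 + 0.35992j) × (0.00009 + 0.23858j) = -0.08585 + 0.06021j  (running Σ = -0.28155 + 0.00000j)
Accumulated sum -0.28155 + 0.00000j; after 4π/(2l+1) scaling, -0.39312 + 0.00000j ⇒ P_4 = -0.393117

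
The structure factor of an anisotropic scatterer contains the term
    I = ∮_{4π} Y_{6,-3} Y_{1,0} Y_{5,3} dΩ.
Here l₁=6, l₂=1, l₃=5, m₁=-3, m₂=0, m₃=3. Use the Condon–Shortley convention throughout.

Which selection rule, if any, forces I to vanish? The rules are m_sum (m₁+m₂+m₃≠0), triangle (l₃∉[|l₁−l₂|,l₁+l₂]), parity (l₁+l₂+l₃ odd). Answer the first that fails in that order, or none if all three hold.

none

Σmᵢ = 0  ✓
l₃∈[|l₁−l₂|,l₁+l₂]=[5,7], have l₃=5  ✓
Σlᵢ = 12 ⇒ even  ✓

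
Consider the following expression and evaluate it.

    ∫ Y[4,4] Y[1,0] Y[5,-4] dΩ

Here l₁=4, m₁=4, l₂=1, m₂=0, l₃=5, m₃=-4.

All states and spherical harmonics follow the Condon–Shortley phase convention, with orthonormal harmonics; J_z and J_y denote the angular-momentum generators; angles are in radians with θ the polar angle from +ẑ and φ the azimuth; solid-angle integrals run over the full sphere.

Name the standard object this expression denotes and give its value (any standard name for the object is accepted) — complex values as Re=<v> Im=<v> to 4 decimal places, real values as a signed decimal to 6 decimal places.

This is a Gaunt coefficient — the integral of a triple product of spherical harmonics over the sphere.
Rules hold: Σm=0, L=10 even, 3≤5≤5.
N = 9·3·11 = 297
Δ = 0!·8!·2!/11! = 1/495
Racah Σ t=0..0: t=0:+1/576 = 1/576
⇒ 3j(4 1 5; 0 0 0)² = 5/99, sgn -1
Racah Σ t=0..0: t=0:+1/40320 = 1/40320
⇒ 3j(4 1 5; 4 0 -4)² = 1/55, sgn -1
4πI² = N·(3j₀)²·(3jₘ)² = 3/11
I = +1·√(0.272727/4π) = 0.14731920

Gaunt coefficient, +0.147319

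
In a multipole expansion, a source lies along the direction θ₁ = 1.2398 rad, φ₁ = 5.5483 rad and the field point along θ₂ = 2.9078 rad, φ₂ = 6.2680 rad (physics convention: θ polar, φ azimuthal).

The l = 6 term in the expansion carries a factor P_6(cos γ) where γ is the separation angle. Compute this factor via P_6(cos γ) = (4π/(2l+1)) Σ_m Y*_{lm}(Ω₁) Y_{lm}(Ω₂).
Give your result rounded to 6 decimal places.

Summing Y*_{l m}(θ₁,φ₁)·Y_{l m}(θ₂,φ₂) over m ∈ [−6, 6]; prefactor 4π/(2·6+1) = 0.966644:
  m=-6: (-0.10315 + 0.32986j) × (0.00007 + 0.00001j) = -0.00001 + 0.00002j  (running Σ = -0.00001 + 0.00002j)
  m=-5: (-0.35439 + 0.20899j) × (-0.00108 - 0.00008j) = 0.00040 - 0.00020j  (running Σ = 0.00039 - 0.00017j)
  m=-4: (-0.04523 - 0.00927j) × (0.00965 + 0.00059j) = -0.00043 - 0.00012j  (running Σ = -0.00004 - 0.00029j)
  m=-3: (0.19494 + 0.26521j) × (-0.05832 - 0.00266j) = -0.01066 - 0.01599j  (running Σ = -0.01070 - 0.01627j)
  m=-2: (-0.01566 + 0.15446j) × (0.23620 + 0.00718j) = -0.00481 + 0.03637j  (running Σ = -0.01551 + 0.02010j)
  m=-1: (0.20663 - 0.18674j) × (-0.57213 - 0.00869j) = -0.11984 + 0.10505j  (running Σ = -0.13535 + 0.12515j)
  m=0: (0.18105 + 0.00000j) × (0.51087 + 0.00000j) = 0.09249 + 0.00000j  (running Σ = -0.04286 + 0.12515j)
  m=1: (-0.20663 - 0.18674j) × (0.57213 - 0.00869j) = -0.11984 - 0.10505j  (running Σ = -0.16270 + 0.02010j)
  m=2: (-0.01566 - 0.15446j) × (0.23620 - 0.00718j) = -0.00481 - 0.03637j  (running Σ = -0.16751 - 0.01627j)
  m=3: (-0.19494 + 0.26521j) × (0.05832 - 0.00266j) = -0.01066 + 0.01599j  (running Σ = -0.17818 - 0.00029j)
  m=4: (-0.04523 + 0.00927j) × (0.00965 - 0.00059j) = -0.00043 + 0.00012j  (running Σ = -0.17861 - 0.00017j)
  m=5: (0.35439 + 0.20899j) × (0.00108 - 0.00008j) = 0.00040 + 0.00020j  (running Σ = -0.17821 + 0.00002j)
  m=6: (-0.10315 - 0.32986j) × (0.00007 - 0.00001j) = -0.00001 - 0.00002j  (running Σ = -0.17822 - 0.00000j)
Σ over m = -0.17822 - 0.00000j; ×(4π/13) → -0.17227 - 0.00000j. Real part: -0.172271

-0.172271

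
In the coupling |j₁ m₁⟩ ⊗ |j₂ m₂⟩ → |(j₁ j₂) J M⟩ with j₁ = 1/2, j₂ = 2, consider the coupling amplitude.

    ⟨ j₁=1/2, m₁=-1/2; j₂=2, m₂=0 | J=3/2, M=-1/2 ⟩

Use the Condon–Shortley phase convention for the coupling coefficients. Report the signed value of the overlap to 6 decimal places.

√[4·1!0!3!/5! · 0!1!2!2!1!2!] = √(8/5)
  +(−1)^1/∏(1,0,0,1,0,2)! = -1/2  (running -1/2)
⟨..|..⟩ = √(8/5)·(-1/2) = -0.632456

−√(2/5) = -0.632456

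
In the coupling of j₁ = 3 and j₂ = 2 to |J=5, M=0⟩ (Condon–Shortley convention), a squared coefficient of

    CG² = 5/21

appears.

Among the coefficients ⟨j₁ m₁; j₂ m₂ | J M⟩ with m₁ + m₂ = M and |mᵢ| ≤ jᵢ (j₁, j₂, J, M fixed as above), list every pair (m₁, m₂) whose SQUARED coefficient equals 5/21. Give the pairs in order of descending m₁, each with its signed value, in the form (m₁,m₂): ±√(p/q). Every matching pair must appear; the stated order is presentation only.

(1,-1): +√(5/21); (-1,1): +√(5/21)

Admissible pairs with m₁+m₂ = M = 0: (-2,2), (-1,1), (0,0), (1,-1), (2,-2)
  (m₁,m₂)=(2,-2): CG² = 1/42, CG = +√(1/42)
  (m₁,m₂)=(1,-1): CG² = 5/21, CG = +√(5/21)   ← matches the target
  (m₁,m₂)=(0,0): CG² = 10/21, CG = +√(10/21)
  (m₁,m₂)=(-1,1): CG² = 5/21, CG = +√(5/21)   ← matches the target
  (m₁,m₂)=(-2,2): CG² = 1/42, CG = +√(1/42)
Pairs with CG² = 5/21: (1,-1): +√(5/21); (-1,1): +√(5/21)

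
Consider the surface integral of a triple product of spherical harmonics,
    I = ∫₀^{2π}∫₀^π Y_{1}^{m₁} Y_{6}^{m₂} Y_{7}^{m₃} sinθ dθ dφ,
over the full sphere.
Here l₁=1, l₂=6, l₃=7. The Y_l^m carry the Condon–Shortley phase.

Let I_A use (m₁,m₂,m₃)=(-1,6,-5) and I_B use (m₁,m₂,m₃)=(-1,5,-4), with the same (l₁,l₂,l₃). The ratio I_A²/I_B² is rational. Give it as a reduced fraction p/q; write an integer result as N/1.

Shared (l₁,l₂,l₃)=(1,6,7): N and (l;000)² cancel in I_A²/I_B².
A: Δ = 0!·2!·12!/15! = 1/1365; Racah Σ t=0..0: t=0:+1/958003200 = 1/958003200; ⇒ 3j(1 6 7; -1 6 -5)² = 1/1365, sgn +1
B: Δ = 0!·2!·12!/15! = 1/1365; Racah Σ t=0..0: t=0:+1/79833600 = 1/79833600; ⇒ 3j(1 6 7; -1 5 -4)² = 1/455, sgn -1
I_A²/I_B² = (1/1365)/(1/455) = 1/3

1/3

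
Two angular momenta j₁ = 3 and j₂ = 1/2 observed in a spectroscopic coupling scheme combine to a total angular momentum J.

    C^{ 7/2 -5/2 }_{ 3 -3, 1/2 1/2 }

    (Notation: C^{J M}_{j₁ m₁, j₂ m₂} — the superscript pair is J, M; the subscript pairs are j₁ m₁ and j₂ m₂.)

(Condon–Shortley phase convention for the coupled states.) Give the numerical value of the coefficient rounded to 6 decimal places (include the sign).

+0.377964  (= +√(1/7))

j₁+j₂−J=0  J+j₁−j₂=6  J−j₁+j₂=1  j₁+j₂+J+1=8
(j₁±m₁, j₂±m₂, J±M) = (0,6,1,0,1,6)
P² = 518400/7
sum k=0..0:
  [0] +1/720 = 1/720
S = 1/720
C² = P²·S² = 1/7 ; C = +0.377964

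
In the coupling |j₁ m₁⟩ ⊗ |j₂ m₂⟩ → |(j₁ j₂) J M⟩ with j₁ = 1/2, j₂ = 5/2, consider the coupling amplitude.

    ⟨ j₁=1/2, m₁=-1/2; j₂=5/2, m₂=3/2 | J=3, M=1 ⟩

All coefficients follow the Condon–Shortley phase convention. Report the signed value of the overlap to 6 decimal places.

+√(1/3) ≈ +0.577350

triangle: 0!*1!*5!/7! = 120/5040
(j±m)!: 0!*1!*4!*1!*4!*2! = 1152
prefactor² = (2J+1)*Δ*N² = 192
  k=0: +1/(0!*0!*1!*4!*0!*1!) = 1/24
Σ = 1/24  ⇒  CG² = 192*(1/24)² = 1/3
CG = +√(1/3) = +0.577350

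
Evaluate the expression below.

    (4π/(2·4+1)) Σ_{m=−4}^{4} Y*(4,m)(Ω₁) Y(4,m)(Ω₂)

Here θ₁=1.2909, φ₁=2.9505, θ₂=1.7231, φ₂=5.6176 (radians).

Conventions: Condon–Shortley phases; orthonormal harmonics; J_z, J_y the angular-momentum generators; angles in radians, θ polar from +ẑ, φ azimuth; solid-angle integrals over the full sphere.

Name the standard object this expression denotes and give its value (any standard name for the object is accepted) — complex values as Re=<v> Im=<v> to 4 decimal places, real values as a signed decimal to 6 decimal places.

This sum is the spherical-harmonic addition theorem: it equals the Legendre polynomial P_l(cos γ) of the angle γ between the two directions.
Summing Y*_{l m}(θ₁,φ₁)·Y_{l m}(θ₂,φ₂) over m ∈ [−4, 4]; prefactor 4π/(2·4+1) = 1.396263:
  [-4]  conj(Y_{4,-4})(Ω₁) = +0.272533-0.261306i ; Y_{4,-4}(Ω₂) = -0.374808+0.194773i ; Δ = -0.051252+0.151021i
  [-3]  conj(Y_{4,-3})(Ω₁) = -0.257888+0.166493i ; Y_{4,-3}(Ω₂) = +0.075771-0.166993i ; Δ = +0.008263+0.055681i
  [-2]  conj(Y_{4,-2})(Ω₁) = -0.133539+0.053676i ; Y_{4,-2}(Ω₂) = -0.065070-0.266331i ; Δ = +0.022985+0.032073i
  [-1]  conj(Y_{4,-1})(Ω₁) = +0.304082-0.058826i ; Y_{4,-1}(Ω₂) = +0.158413+0.124369i ; Δ = +0.055487+0.028500i
  [+0]  conj(Y_{4,0})(Ω₁) = +0.096723-0.000000i ; Y_{4,0}(Ω₂) = +0.246270+0.000000i ; Δ = +0.023820+0.000000i
  [+1]  conj(Y_{4,1})(Ω₁) = -0.304082-0.058826i ; Y_{4,1}(Ω₂) = -0.158413+0.124369i ; Δ = +0.055487-0.028500i
  [+2]  conj(Y_{4,2})(Ω₁) = -0.133539-0.053676i ; Y_{4,2}(Ω₂) = -0.065070+0.266331i ; Δ = +0.022985-0.032073i
  [+3]  conj(Y_{4,3})(Ω₁) = +0.257888+0.166493i ; Y_{4,3}(Ω₂) = -0.075771-0.166993i ; Δ = +0.008263-0.055681i
  [+4]  conj(Y_{4,4})(Ω₁) = +0.272533+0.261306i ; Y_{4,4}(Ω₂) = -0.374808-0.194773i ; Δ = -0.051252-0.151021i
Accumulated sum +0.094784+0.000000i; after 4π/(2l+1) scaling, +0.132343+0.000000i ⇒ P_4 = 0.132343

Legendre polynomial (addition theorem), +0.132343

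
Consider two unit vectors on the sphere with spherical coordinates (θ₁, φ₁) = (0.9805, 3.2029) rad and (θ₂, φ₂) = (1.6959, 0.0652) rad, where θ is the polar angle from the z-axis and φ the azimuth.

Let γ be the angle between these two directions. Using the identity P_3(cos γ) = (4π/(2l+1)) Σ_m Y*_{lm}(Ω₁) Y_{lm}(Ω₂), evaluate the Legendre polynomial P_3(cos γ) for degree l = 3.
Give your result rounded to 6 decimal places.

-0.444075

Summing Y*_{l m}(θ₁,φ₁)·Y_{l m}(θ₂,φ₂) over m ∈ [−3, 3]; prefactor 4π/(2·3+1) = 1.795196:
  term(m=-3) = -0.097485+0.001138i   from Y*(Ω₁)=-0.235198-0.043753i, Y(Ω₂)=+0.399747-0.079203i
  term(m=-2) = -0.049285+0.000384i   from Y*(Ω₁)=+0.389662+0.048019i, Y(Ω₂)=-0.124470+0.016323i
  term(m=-1) = +0.043590-0.000170i   from Y*(Ω₁)=-0.147140-0.009032i, Y(Ω₂)=-0.295064+0.019265i
  term(m=+0) = -0.041008-0.000000i   from Y*(Ω₁)=-0.301379-0.000000i, Y(Ω₂)=+0.136067+0.000000i
  term(m=+1) = +0.043590+0.000170i   from Y*(Ω₁)=+0.147140-0.009032i, Y(Ω₂)=+0.295064+0.019265i
  term(m=+2) = -0.049285-0.000384i   from Y*(Ω₁)=+0.389662-0.048019i, Y(Ω₂)=-0.124470-0.016323i
  term(m=+3) = -0.097485-0.001138i   from Y*(Ω₁)=+0.235198-0.043753i, Y(Ω₂)=-0.399747-0.079203i
Σ over m = -0.247368+0.000000i; ×(4π/7) → -0.444075+0.000000i. Real part: -0.444075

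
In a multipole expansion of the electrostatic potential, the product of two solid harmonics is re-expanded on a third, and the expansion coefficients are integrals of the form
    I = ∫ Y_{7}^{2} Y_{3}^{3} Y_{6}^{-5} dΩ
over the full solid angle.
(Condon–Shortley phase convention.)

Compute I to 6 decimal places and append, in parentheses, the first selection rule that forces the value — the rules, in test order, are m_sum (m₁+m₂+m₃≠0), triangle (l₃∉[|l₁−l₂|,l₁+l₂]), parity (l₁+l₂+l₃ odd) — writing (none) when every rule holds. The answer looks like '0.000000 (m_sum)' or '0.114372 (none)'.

-0.055070 (none)

Checks pass: Σm=0; 16 even; l₃=6∈[4,10].
(2·7+1)(2·3+1)(2·6+1) = 1365
Δ: 4! 10! 2! / 17! → 1/2042040
sum: t=1:−1/207360 t=2:+1/57600 t=3:−1/207360 = 1/129600
3j²(7 3 6; 0 0 0) = Δ·Π!·Σ² = 168/12155  (sign +1)
sum: t=4:+1/17418240 = 1/17418240
3j²(7 3 6; 2 3 -5) = Δ·Π!·Σ² = 25/12376  (sign -1)
combine: 4πI² = 1365·168/12155·25/12376 = 1575/41327
take √, sign -1: I = -0.05507042
No selection rule forces the value: the integral is nonzero (none).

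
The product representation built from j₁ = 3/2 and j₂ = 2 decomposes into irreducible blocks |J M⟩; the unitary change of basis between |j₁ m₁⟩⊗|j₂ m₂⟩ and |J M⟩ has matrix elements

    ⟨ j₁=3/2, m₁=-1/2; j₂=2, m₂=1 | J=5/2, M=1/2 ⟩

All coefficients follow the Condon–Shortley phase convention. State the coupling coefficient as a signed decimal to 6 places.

-0.597614

√[6·1!2!3!/7! · 1!2!3!1!3!2!] = √(72/35)
  +(−1)^0/∏(0,1,2,3,0,0)! = 1/12  (running 1/12)
  +(−1)^1/∏(1,0,1,2,1,1)! = -1/2  (running -5/12)
⟨..|..⟩ = √(72/35)·(-5/12) = -0.597614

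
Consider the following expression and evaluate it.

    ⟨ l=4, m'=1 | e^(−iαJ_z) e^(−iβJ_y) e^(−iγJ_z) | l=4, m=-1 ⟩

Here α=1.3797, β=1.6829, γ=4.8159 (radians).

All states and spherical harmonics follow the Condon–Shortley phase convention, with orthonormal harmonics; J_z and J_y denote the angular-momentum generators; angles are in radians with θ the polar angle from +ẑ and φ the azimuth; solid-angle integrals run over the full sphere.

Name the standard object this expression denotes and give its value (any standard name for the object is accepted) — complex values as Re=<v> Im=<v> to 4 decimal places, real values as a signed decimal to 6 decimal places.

This is a Wigner D-matrix element — the rotation-matrix element ⟨l m'| R(α,β,γ) |l m⟩ in the angular-momentum basis.
Split into d^4_{1,-1}(β=1.6829) × two z-phases.
c=cos(1.682900/2)=0.666382, s=sin(1.682900/2)=0.745610; N=√[120·6·6·120]=720.000000
The bounds max(0,m−m')=0 and min(l+m,l−m')=3 give 4 terms
  k=0: (−1)^2·720.0000/(72)·0.6664^6·0.7456^2 = +0.486816
  k=1: (−1)^3·720.0000/(24)·0.6664^4·0.7456^4 = -1.828364
  k=2: (−1)^4·720.0000/(48)·0.6664^2·0.7456^6 = +1.144483
  k=3: (−1)^5·720.0000/(720)·0.6664^0·0.7456^8 = -0.095520
d^4_{1,-1}(1.6829) = +0.486816 -1.828364 +1.144483 -0.095520 = -0.292585
D = (+0.189935-0.981797i)·(-0.292585)·(+0.103326-0.994648i) = +0.279980+0.084956i

Wigner D-matrix element, Re=0.2800 Im=0.0850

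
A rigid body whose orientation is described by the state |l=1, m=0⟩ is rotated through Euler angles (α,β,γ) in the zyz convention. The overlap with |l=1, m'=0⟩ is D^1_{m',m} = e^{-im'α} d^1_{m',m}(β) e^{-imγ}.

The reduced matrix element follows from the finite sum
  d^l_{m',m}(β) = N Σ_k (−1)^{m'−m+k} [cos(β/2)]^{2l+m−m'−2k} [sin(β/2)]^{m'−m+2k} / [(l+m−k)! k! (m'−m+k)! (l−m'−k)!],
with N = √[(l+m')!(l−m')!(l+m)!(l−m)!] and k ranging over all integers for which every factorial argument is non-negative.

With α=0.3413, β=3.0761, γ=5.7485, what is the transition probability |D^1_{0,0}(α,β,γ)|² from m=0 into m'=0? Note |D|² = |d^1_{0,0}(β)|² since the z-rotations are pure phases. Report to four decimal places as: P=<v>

P=0.9957

First d^1_{0,0}(β=3.0761), then the phase factors e^{-i(0)α} and e^{-i(0)γ}:
With c≡cos(β/2)=0.032740 and s≡sin(β/2)=0.999464, N=[1·1·1·1]^{1/2}=1.000000
k: max(0,(0)−(0))=0 … min(1+(0),1−(0))=1
  k=0: (−1)^0·1.0000/(1)·0.0327^2·0.9995^0 = +0.001072
  k=1: (−1)^1·1.0000/(1)·0.0327^0·0.9995^2 = -0.998928
d^1_{0,0}(3.0761) = +0.001072 -0.998928 = -0.997856
|D^1_{0,0}|² = |d^1_{0,0}(β)|² = (-0.997856)² = 0.995717 (the z-rotation phases have unit modulus)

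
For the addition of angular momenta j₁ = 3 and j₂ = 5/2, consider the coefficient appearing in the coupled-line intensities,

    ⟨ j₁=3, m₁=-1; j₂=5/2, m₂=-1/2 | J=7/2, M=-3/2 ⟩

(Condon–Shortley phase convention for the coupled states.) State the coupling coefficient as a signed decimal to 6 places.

-0.487950

j₁+j₂−J=2  J+j₁−j₂=4  J−j₁+j₂=3  j₁+j₂+J+1=10
(j₁±m₁, j₂±m₂, J±M) = (2,4,2,3,2,5)
P² = 3072/35
sum k=0..2:
  [0] +1/96 = 1/96
  [1] −1/12 = -1/12
  [2] +1/48 = 1/48
S = -5/96
C² = P²·S² = 5/21 ; C = -0.487950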